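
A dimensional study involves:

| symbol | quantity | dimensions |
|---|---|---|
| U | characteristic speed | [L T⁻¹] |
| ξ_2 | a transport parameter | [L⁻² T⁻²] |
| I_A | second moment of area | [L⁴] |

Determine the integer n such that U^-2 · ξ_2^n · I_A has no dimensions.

Balance the L exponent: (-2)·n from ξ_2, plus −2·(1) + (4) = 2 from the rest, must sum to zero.
-2n + 2 = 0, so n = 1.

1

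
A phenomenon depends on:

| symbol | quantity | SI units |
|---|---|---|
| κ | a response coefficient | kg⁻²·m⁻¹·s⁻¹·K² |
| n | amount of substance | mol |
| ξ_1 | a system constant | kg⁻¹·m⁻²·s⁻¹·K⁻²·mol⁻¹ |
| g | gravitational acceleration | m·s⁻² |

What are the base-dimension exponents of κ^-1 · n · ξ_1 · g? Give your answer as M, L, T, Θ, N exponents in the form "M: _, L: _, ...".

M: 1, L: 0, T: -2, Θ: -4, N: 0

Collect each base-dimension exponent across the product:
  M: −(-2) + (0) + (-1) + (0) = 1
  L: −(-1) + (0) + (-2) + (1) = 0
  T: −(-1) + (0) + (-1) + (-2) = -2
  Θ: −(2) + (0) + (-2) + (0) = -4
  N: −(0) + (1) + (-1) + (0) = 0
So the dimensions are [M T⁻² Θ⁻⁴].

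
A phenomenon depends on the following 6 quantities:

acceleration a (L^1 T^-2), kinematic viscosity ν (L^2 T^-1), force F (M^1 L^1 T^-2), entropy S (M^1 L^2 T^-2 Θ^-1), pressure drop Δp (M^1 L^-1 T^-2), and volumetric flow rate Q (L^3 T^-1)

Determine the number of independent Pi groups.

2

There are 6 variables and 4 base dimensions (M, L, T, Θ).
The dimension matrix has rank 4.
Independent dimensionless groups: 6 − 4 = 2.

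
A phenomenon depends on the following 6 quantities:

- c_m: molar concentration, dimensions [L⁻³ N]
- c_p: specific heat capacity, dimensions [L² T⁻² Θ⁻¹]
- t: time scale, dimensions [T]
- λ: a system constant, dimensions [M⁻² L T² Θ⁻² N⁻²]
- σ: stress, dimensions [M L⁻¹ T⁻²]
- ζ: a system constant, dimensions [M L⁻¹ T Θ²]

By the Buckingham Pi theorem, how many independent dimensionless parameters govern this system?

There are 6 variables and 5 base dimensions (M, L, T, Θ, N).
The dimension matrix has rank 5.
Independent dimensionless groups: 6 − 5 = 1.

1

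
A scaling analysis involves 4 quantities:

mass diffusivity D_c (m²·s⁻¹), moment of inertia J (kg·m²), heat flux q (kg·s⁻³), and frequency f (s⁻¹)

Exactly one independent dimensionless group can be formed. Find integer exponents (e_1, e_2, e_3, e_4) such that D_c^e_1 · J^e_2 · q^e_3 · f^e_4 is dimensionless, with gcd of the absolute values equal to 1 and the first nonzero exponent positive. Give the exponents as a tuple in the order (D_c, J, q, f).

M: e_1·(0) + e_2·(1) + e_3·(1) + e_4·(0) = 0
L: e_1·(2) + e_2·(2) + e_3·(0) + e_4·(0) = 0
T: e_1·(-1) + e_2·(0) + e_3·(-3) + e_4·(-1) = 0
Solving this homogeneous linear system for the smallest-integer solution (first nonzero entry positive) gives (1, -1, 1, -4).

(1, -1, 1, -4)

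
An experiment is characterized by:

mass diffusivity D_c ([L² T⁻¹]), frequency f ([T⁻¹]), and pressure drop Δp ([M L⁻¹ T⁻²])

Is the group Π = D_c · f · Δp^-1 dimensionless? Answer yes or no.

no

Sum the exponent of each base dimension across the product:
  M: [D_c]_M + [f]_M − [Δp]_M = (0) + (0) − (1) = -1
  L: [D_c]_L + [f]_L − [Δp]_L = (2) + (0) − (-1) = 3
  T: [D_c]_T + [f]_T − [Δp]_T = (-1) + (-1) − (-2) = 0
Net dimensions [M⁻¹ L³] ≠ [1] — not dimensionless.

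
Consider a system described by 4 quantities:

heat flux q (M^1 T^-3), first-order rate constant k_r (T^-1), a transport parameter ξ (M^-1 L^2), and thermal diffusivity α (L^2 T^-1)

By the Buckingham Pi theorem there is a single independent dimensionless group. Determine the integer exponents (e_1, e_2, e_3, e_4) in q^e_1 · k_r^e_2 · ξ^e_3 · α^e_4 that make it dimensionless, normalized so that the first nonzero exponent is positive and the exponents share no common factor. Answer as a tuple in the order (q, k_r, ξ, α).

M: e_1·(1) + e_2·(0) + e_3·(-1) + e_4·(0) = 0
L: e_1·(0) + e_2·(0) + e_3·(2) + e_4·(2) = 0
T: e_1·(-3) + e_2·(-1) + e_3·(0) + e_4·(-1) = 0
Solving this homogeneous linear system for the smallest-integer solution (first nonzero entry positive) gives (1, -2, 1, -1).

(1, -2, 1, -1)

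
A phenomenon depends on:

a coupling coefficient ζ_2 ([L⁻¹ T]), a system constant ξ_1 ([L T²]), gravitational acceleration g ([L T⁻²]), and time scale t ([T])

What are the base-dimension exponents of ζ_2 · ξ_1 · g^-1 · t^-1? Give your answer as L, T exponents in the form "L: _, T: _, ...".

L: -1, T: 4

Collect each base-dimension exponent across the product:
  L: (-1) + (1) − (1) − (0) = -1
  T: (1) + (2) − (-2) − (1) = 4
So the dimensions are [L⁻¹ T⁴].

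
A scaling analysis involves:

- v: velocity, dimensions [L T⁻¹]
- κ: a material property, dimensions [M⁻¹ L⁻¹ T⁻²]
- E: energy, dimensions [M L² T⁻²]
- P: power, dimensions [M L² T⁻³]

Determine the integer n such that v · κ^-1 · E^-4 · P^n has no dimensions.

3

Balance the M exponent: (1)·n from P, plus (0) − (-1) − 4·(1) = -3 from the rest, must sum to zero.
n − 3 = 0, so n = 3.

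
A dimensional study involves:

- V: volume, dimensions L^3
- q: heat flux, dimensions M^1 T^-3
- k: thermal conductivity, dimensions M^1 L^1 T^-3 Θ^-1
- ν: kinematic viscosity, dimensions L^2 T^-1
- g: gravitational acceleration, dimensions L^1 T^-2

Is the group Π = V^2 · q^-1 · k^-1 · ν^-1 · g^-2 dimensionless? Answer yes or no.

no

Sum the exponent of each base dimension across the product:
  M: 2·[V]_M − [q]_M − [k]_M − [ν]_M − 2·[g]_M = 2·(0) − (1) − (1) − (0) − 2·(0) = -2
  L: 2·[V]_L − [q]_L − [k]_L − [ν]_L − 2·[g]_L = 2·(3) − (0) − (1) − (2) − 2·(1) = 1
  T: 2·[V]_T − [q]_T − [k]_T − [ν]_T − 2·[g]_T = 2·(0) − (-3) − (-3) − (-1) − 2·(-2) = 11
  Θ: 2·[V]_Θ − [q]_Θ − [k]_Θ − [ν]_Θ − 2·[g]_Θ = 2·(0) − (0) − (-1) − (0) − 2·(0) = 1
Net dimensions [M⁻² L T¹¹ Θ] ≠ [1] — not dimensionless.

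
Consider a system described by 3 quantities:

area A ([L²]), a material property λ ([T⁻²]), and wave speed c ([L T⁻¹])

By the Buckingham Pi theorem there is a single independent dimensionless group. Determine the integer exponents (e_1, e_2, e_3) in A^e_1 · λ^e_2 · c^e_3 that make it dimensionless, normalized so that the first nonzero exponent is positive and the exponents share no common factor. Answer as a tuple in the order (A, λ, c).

L: e_1·(2) + e_2·(0) + e_3·(1) = 0
T: e_1·(0) + e_2·(-2) + e_3·(-1) = 0
Solving this homogeneous linear system for the smallest-integer solution (first nonzero entry positive) gives (1, 1, -2).

(1, 1, -2)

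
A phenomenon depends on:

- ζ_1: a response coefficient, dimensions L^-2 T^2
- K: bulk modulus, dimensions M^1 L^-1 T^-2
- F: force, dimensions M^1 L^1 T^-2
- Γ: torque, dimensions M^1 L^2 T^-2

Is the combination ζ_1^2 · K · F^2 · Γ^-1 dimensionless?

Sum the exponent of each base dimension across the product:
  M: 2·[ζ_1]_M + [K]_M + 2·[F]_M − [Γ]_M = 2·(0) + (1) + 2·(1) − (1) = 2
  L: 2·[ζ_1]_L + [K]_L + 2·[F]_L − [Γ]_L = 2·(-2) + (-1) + 2·(1) − (2) = -5
  T: 2·[ζ_1]_T + [K]_T + 2·[F]_T − [Γ]_T = 2·(2) + (-2) + 2·(-2) − (-2) = 0
Net dimensions [M² L⁻⁵] ≠ [1] — not dimensionless.

no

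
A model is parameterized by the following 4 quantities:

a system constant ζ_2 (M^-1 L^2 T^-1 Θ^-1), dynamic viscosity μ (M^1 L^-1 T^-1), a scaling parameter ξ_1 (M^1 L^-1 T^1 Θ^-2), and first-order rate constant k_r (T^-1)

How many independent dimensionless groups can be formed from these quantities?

0

There are 4 variables and 4 base dimensions (M, L, T, Θ).
The dimension matrix has rank 4.
Independent dimensionless groups: 4 − 4 = 0.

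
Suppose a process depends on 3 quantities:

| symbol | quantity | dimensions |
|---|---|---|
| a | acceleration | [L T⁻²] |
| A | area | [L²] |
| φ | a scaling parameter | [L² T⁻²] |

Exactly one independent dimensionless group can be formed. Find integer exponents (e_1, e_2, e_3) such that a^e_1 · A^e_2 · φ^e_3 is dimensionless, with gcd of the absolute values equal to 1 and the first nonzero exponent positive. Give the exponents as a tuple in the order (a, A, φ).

L: e_1·(1) + e_2·(2) + e_3·(2) = 0
T: e_1·(-2) + e_2·(0) + e_3·(-2) = 0
Solving this homogeneous linear system for the smallest-integer solution (first nonzero entry positive) gives (2, 1, -2).

(2, 1, -2)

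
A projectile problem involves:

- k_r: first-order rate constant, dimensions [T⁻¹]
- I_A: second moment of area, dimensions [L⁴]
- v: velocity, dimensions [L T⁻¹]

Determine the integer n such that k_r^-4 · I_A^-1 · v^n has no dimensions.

Balance the L exponent: (1)·n from v, plus −4·(0) − (4) = -4 from the rest, must sum to zero.
n − 4 = 0, so n = 4.

4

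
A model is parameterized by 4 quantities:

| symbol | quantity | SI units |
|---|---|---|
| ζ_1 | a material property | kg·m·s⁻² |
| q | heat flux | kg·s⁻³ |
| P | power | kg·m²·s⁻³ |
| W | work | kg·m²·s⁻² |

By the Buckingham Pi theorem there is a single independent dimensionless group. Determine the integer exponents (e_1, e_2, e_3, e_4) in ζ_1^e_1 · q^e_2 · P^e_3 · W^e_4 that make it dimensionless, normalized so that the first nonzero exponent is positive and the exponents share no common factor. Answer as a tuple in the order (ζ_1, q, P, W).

(2, -1, 1, -2)

M: e_1·(1) + e_2·(1) + e_3·(1) + e_4·(1) = 0
L: e_1·(1) + e_2·(0) + e_3·(2) + e_4·(2) = 0
T: e_1·(-2) + e_2·(-3) + e_3·(-3) + e_4·(-2) = 0
Solving this homogeneous linear system for the smallest-integer solution (first nonzero entry positive) gives (2, -1, 1, -2).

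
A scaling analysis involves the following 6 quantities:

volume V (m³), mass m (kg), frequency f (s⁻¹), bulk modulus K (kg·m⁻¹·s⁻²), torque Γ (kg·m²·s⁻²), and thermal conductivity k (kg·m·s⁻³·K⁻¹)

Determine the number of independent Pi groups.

There are 6 variables and 4 base dimensions (M, L, T, Θ).
The dimension matrix has rank 4.
Independent dimensionless groups: 6 − 4 = 2.

2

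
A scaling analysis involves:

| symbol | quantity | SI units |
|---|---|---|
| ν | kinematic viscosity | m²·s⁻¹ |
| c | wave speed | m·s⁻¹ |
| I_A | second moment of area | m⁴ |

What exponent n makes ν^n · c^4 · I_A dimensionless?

Balance the L exponent: (2)·n from ν, plus 4·(1) + (4) = 8 from the rest, must sum to zero.
2n + 8 = 0, so n = -4.

-4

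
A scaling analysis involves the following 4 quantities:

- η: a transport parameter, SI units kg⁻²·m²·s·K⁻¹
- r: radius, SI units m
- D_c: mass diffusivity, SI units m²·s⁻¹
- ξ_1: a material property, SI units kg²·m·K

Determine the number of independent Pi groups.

1

There are 4 variables and 4 base dimensions (M, L, T, Θ).
The dimension matrix has rank 3 (less than 4: the dimension vectors are linearly dependent).
Independent dimensionless groups: 4 − 3 = 1.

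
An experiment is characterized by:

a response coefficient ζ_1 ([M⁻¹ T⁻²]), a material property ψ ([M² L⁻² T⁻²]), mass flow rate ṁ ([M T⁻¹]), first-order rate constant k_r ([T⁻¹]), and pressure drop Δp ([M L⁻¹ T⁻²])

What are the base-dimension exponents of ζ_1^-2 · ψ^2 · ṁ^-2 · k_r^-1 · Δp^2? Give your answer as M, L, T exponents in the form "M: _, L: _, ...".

M: 6, L: -6, T: -1

Collect each base-dimension exponent across the product:
  M: −2·(-1) + 2·(2) − 2·(1) − (0) + 2·(1) = 6
  L: −2·(0) + 2·(-2) − 2·(0) − (0) + 2·(-1) = -6
  T: −2·(-2) + 2·(-2) − 2·(-1) − (-1) + 2·(-2) = -1
So the dimensions are [M⁶ L⁻⁶ T⁻¹].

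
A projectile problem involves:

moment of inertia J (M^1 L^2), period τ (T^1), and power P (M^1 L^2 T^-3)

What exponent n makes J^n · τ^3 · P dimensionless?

Balance the M exponent: (1)·n from J, plus 3·(0) + (1) = 1 from the rest, must sum to zero.
n + 1 = 0, so n = -1.

-1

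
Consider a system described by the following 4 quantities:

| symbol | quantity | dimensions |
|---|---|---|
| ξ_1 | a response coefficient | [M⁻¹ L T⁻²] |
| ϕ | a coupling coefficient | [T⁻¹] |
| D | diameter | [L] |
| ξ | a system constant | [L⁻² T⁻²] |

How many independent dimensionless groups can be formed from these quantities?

1

There are 4 variables and 3 base dimensions (M, L, T).
The dimension matrix has rank 3.
Independent dimensionless groups: 4 − 3 = 1.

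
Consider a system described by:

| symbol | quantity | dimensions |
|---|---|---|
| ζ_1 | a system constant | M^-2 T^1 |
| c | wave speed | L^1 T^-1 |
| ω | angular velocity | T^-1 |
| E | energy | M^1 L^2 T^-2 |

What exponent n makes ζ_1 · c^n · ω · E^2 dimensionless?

Balance the L exponent: (1)·n from c, plus (0) + (0) + 2·(2) = 4 from the rest, must sum to zero.
n + 4 = 0, so n = -4.

-4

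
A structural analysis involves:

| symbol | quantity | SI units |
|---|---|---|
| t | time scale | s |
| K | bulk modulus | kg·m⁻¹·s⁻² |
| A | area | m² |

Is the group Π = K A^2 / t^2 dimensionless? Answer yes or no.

no

Sum the exponent of each base dimension across the product:
  M: −2·[t]_M + [K]_M + 2·[A]_M = −2·(0) + (1) + 2·(0) = 1
  L: −2·[t]_L + [K]_L + 2·[A]_L = −2·(0) + (-1) + 2·(2) = 3
  T: −2·[t]_T + [K]_T + 2·[A]_T = −2·(1) + (-2) + 2·(0) = -4
Net dimensions [M L³ T⁻⁴] ≠ [1] — not dimensionless.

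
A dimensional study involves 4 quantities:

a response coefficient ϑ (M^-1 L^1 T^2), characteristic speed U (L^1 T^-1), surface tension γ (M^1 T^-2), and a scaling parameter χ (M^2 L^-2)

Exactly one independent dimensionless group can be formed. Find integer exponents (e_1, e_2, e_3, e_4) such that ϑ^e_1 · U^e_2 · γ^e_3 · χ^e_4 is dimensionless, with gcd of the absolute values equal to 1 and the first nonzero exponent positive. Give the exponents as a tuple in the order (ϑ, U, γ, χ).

(2, -4, 4, -1)

M: e_1·(-1) + e_2·(0) + e_3·(1) + e_4·(2) = 0
L: e_1·(1) + e_2·(1) + e_3·(0) + e_4·(-2) = 0
T: e_1·(2) + e_2·(-1) + e_3·(-2) + e_4·(0) = 0
Solving this homogeneous linear system for the smallest-integer solution (first nonzero entry positive) gives (2, -4, 4, -1).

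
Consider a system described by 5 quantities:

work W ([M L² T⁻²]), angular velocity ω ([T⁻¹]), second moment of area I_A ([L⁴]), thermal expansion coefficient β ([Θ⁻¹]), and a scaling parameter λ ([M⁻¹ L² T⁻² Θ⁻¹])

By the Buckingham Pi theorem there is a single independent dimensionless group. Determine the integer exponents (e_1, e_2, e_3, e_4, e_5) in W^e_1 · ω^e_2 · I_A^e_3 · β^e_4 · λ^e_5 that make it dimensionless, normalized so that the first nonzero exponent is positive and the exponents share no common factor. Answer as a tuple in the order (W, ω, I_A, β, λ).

M: e_1·(1) + e_2·(0) + e_3·(0) + e_4·(0) + e_5·(-1) = 0
L: e_1·(2) + e_2·(0) + e_3·(4) + e_4·(0) + e_5·(2) = 0
T: e_1·(-2) + e_2·(-1) + e_3·(0) + e_4·(0) + e_5·(-2) = 0
Θ: e_1·(0) + e_2·(0) + e_3·(0) + e_4·(-1) + e_5·(-1) = 0
Solving this homogeneous linear system for the smallest-integer solution (first nonzero entry positive) gives (1, -4, -1, -1, 1).

(1, -4, -1, -1, 1)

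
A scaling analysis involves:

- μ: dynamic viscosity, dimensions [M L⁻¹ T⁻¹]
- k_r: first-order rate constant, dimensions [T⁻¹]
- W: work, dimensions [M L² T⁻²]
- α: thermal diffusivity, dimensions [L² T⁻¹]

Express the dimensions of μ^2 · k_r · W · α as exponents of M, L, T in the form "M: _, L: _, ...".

M: 3, L: 2, T: -6

Collect each base-dimension exponent across the product:
  M: 2·(1) + (0) + (1) + (0) = 3
  L: 2·(-1) + (0) + (2) + (2) = 2
  T: 2·(-1) + (-1) + (-2) + (-1) = -6
So the dimensions are [M³ L² T⁻⁶].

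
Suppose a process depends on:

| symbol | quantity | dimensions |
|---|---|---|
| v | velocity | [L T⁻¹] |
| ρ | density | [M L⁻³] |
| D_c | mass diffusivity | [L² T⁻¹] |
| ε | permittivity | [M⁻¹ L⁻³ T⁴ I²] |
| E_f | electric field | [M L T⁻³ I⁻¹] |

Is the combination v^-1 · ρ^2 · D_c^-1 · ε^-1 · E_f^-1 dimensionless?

Sum the exponent of each base dimension across the product:
  M: −[v]_M + 2·[ρ]_M − [D_c]_M − [ε]_M − [E_f]_M = −(0) + 2·(1) − (0) − (-1) − (1) = 2
  L: −[v]_L + 2·[ρ]_L − [D_c]_L − [ε]_L − [E_f]_L = −(1) + 2·(-3) − (2) − (-3) − (1) = -7
  T: −[v]_T + 2·[ρ]_T − [D_c]_T − [ε]_T − [E_f]_T = −(-1) + 2·(0) − (-1) − (4) − (-3) = 1
  I: −[v]_I + 2·[ρ]_I − [D_c]_I − [ε]_I − [E_f]_I = −(0) + 2·(0) − (0) − (2) − (-1) = -1
Net dimensions [M² L⁻⁷ T I⁻¹] ≠ [1] — not dimensionless.

no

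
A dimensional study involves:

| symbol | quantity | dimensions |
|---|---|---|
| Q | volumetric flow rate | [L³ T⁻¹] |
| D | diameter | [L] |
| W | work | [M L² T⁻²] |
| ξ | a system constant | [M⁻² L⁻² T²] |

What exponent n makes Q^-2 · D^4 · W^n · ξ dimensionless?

2

Balance the M exponent: (1)·n from W, plus −2·(0) + 4·(0) + (-2) = -2 from the rest, must sum to zero.
n − 2 = 0, so n = 2.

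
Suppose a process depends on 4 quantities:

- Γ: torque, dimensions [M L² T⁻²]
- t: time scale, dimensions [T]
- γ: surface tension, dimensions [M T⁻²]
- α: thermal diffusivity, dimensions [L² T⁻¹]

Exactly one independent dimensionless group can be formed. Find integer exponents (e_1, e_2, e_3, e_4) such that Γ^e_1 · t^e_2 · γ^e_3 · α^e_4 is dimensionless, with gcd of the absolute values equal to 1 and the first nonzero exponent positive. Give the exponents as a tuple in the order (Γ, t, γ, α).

(1, -1, -1, -1)

M: e_1·(1) + e_2·(0) + e_3·(1) + e_4·(0) = 0
L: e_1·(2) + e_2·(0) + e_3·(0) + e_4·(2) = 0
T: e_1·(-2) + e_2·(1) + e_3·(-2) + e_4·(-1) = 0
Solving this homogeneous linear system for the smallest-integer solution (first nonzero entry positive) gives (1, -1, -1, -1).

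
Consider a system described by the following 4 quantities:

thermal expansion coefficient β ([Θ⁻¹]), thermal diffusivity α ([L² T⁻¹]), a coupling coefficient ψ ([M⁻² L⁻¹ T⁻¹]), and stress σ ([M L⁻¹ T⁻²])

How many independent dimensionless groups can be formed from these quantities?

There are 4 variables and 4 base dimensions (M, L, T, Θ).
The dimension matrix has rank 4.
Independent dimensionless groups: 4 − 4 = 0.

0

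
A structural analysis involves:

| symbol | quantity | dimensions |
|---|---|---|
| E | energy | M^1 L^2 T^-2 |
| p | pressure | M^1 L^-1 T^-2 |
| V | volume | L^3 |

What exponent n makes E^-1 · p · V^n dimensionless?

Balance the L exponent: (3)·n from V, plus −(2) + (-1) = -3 from the rest, must sum to zero.
3n − 3 = 0, so n = 1.

1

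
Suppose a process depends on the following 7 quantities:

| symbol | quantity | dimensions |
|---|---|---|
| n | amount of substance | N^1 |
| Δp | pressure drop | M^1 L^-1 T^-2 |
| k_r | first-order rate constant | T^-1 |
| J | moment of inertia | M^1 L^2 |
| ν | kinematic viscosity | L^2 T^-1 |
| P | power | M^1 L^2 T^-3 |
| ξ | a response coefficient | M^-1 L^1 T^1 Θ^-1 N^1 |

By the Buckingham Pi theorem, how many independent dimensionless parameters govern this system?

There are 7 variables and 5 base dimensions (M, L, T, Θ, N).
The dimension matrix has rank 5.
Independent dimensionless groups: 7 − 5 = 2.

2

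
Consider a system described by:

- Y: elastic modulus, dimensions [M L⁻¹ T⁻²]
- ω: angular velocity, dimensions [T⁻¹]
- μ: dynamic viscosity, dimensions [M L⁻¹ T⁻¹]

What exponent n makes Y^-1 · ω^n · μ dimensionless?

1

Balance the T exponent: (-1)·n from ω, plus −(-2) + (-1) = 1 from the rest, must sum to zero.
−n + 1 = 0, so n = 1.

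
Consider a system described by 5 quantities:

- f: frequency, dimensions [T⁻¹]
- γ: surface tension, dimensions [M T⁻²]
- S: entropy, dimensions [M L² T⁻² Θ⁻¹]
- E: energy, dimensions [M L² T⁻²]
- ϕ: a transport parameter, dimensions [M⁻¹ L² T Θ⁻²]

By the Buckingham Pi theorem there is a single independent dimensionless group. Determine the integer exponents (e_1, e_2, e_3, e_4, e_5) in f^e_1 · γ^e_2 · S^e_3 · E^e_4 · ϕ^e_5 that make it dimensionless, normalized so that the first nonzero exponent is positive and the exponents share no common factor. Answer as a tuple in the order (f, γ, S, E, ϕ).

M: e_1·(0) + e_2·(1) + e_3·(1) + e_4·(1) + e_5·(-1) = 0
L: e_1·(0) + e_2·(0) + e_3·(2) + e_4·(2) + e_5·(2) = 0
T: e_1·(-1) + e_2·(-2) + e_3·(-2) + e_4·(-2) + e_5·(1) = 0
Θ: e_1·(0) + e_2·(0) + e_3·(-1) + e_4·(0) + e_5·(-2) = 0
Solving this homogeneous linear system for the smallest-integer solution (first nonzero entry positive) gives (1, -2, 2, -1, -1).

(1, -2, 2, -1, -1)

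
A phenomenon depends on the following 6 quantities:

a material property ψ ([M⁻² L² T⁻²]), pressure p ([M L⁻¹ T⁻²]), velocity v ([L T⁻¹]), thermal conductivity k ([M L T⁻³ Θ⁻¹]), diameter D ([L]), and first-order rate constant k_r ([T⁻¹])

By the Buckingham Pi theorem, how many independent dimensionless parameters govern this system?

2

There are 6 variables and 4 base dimensions (M, L, T, Θ).
The dimension matrix has rank 4.
Independent dimensionless groups: 6 − 4 = 2.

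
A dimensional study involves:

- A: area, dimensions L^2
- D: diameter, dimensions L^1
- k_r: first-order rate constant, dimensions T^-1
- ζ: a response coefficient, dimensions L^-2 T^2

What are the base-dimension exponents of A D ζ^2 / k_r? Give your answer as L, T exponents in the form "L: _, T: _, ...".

Collect each base-dimension exponent across the product:
  L: (2) + (1) − (0) + 2·(-2) = -1
  T: (0) + (0) − (-1) + 2·(2) = 5
So the dimensions are [L⁻¹ T⁵].

L: -1, T: 5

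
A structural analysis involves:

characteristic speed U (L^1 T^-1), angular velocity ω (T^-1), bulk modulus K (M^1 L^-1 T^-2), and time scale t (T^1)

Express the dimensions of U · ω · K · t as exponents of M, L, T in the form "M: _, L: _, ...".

Collect each base-dimension exponent across the product:
  M: (0) + (0) + (1) + (0) = 1
  L: (1) + (0) + (-1) + (0) = 0
  T: (-1) + (-1) + (-2) + (1) = -3
So the dimensions are [M T⁻³].

M: 1, L: 0, T: -3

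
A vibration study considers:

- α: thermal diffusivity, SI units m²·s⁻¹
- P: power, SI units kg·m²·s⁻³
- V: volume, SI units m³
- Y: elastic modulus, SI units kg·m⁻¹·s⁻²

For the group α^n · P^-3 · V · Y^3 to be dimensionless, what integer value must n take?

Balance the L exponent: (2)·n from α, plus −3·(2) + (3) + 3·(-1) = -6 from the rest, must sum to zero.
2n − 6 = 0, so n = 3.

3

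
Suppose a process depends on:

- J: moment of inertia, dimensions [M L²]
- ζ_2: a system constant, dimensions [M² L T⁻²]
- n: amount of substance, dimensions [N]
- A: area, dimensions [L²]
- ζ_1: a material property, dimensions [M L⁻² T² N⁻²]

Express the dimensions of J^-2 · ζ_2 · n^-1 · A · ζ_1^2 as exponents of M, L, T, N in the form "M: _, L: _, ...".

M: 2, L: -5, T: 2, N: -5

Collect each base-dimension exponent across the product:
  M: −2·(1) + (2) − (0) + (0) + 2·(1) = 2
  L: −2·(2) + (1) − (0) + (2) + 2·(-2) = -5
  T: −2·(0) + (-2) − (0) + (0) + 2·(2) = 2
  N: −2·(0) + (0) − (1) + (0) + 2·(-2) = -5
So the dimensions are [M² L⁻⁵ T² N⁻⁵].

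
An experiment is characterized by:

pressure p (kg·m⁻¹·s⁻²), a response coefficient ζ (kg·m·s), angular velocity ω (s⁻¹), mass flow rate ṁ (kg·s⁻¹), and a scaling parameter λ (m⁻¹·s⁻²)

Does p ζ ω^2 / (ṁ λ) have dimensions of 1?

no

Sum the exponent of each base dimension across the product:
  M: [p]_M + [ζ]_M + 2·[ω]_M − [ṁ]_M − [λ]_M = (1) + (1) + 2·(0) − (1) − (0) = 1
  L: [p]_L + [ζ]_L + 2·[ω]_L − [ṁ]_L − [λ]_L = (-1) + (1) + 2·(0) − (0) − (-1) = 1
  T: [p]_T + [ζ]_T + 2·[ω]_T − [ṁ]_T − [λ]_T = (-2) + (1) + 2·(-1) − (-1) − (-2) = 0
Net dimensions [M L] ≠ [1] — not dimensionless.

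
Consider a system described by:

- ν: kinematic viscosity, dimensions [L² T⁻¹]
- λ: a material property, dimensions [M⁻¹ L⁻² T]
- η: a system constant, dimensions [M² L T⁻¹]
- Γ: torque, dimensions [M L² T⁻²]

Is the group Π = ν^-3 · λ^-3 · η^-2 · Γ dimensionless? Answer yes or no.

Sum the exponent of each base dimension across the product:
  M: −3·[ν]_M − 3·[λ]_M − 2·[η]_M + [Γ]_M = −3·(0) − 3·(-1) − 2·(2) + (1) = 0
  L: −3·[ν]_L − 3·[λ]_L − 2·[η]_L + [Γ]_L = −3·(2) − 3·(-2) − 2·(1) + (2) = 0
  T: −3·[ν]_T − 3·[λ]_T − 2·[η]_T + [Γ]_T = −3·(-1) − 3·(1) − 2·(-1) + (-2) = 0
All base exponents vanish — dimensionless.

yes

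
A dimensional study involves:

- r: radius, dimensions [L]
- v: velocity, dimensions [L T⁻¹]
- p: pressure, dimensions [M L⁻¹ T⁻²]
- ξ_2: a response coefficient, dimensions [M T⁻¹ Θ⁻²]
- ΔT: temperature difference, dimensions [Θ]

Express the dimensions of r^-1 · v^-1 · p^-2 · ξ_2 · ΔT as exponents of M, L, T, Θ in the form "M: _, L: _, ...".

M: -1, L: 0, T: 4, Θ: -1

Collect each base-dimension exponent across the product:
  M: −(0) − (0) − 2·(1) + (1) + (0) = -1
  L: −(1) − (1) − 2·(-1) + (0) + (0) = 0
  T: −(0) − (-1) − 2·(-2) + (-1) + (0) = 4
  Θ: −(0) − (0) − 2·(0) + (-2) + (1) = -1
So the dimensions are [M⁻¹ T⁴ Θ⁻¹].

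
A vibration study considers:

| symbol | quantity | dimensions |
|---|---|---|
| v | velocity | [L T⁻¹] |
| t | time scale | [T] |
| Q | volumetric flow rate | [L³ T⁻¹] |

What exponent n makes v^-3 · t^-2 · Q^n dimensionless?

1

Balance the L exponent: (3)·n from Q, plus −3·(1) − 2·(0) = -3 from the rest, must sum to zero.
3n − 3 = 0, so n = 1.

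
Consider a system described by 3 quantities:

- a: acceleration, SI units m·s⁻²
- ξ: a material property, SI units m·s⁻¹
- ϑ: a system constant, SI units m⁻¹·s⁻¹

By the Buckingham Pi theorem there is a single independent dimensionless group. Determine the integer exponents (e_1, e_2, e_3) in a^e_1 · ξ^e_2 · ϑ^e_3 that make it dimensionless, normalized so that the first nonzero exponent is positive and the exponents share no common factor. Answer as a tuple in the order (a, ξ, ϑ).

(2, -3, -1)

L: e_1·(1) + e_2·(1) + e_3·(-1) = 0
T: e_1·(-2) + e_2·(-1) + e_3·(-1) = 0
Solving this homogeneous linear system for the smallest-integer solution (first nonzero entry positive) gives (2, -3, -1).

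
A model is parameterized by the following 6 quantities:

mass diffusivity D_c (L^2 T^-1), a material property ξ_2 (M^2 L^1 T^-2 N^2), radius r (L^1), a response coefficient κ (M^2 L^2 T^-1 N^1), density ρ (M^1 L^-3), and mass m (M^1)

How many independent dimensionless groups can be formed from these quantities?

There are 6 variables and 4 base dimensions (M, L, T, N).
The dimension matrix has rank 4.
Independent dimensionless groups: 6 − 4 = 2.

2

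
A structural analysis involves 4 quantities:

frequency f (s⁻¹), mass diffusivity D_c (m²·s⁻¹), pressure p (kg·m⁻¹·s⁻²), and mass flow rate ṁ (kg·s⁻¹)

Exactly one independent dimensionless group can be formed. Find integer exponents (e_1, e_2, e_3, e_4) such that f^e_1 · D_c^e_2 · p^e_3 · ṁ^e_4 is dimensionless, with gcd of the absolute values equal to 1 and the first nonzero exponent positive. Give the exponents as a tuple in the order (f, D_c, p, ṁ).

M: e_1·(0) + e_2·(0) + e_3·(1) + e_4·(1) = 0
L: e_1·(0) + e_2·(2) + e_3·(-1) + e_4·(0) = 0
T: e_1·(-1) + e_2·(-1) + e_3·(-2) + e_4·(-1) = 0
Solving this homogeneous linear system for the smallest-integer solution (first nonzero entry positive) gives (3, -1, -2, 2).

(3, -1, -2, 2)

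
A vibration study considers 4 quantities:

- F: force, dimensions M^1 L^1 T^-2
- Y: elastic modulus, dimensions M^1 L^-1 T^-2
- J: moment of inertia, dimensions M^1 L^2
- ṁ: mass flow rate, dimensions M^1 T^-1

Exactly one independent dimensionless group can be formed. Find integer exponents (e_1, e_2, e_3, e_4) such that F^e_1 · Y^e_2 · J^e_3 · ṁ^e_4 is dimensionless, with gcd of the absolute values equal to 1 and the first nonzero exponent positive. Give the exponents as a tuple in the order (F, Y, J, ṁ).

(1, -3, -2, 4)

M: e_1·(1) + e_2·(1) + e_3·(1) + e_4·(1) = 0
L: e_1·(1) + e_2·(-1) + e_3·(2) + e_4·(0) = 0
T: e_1·(-2) + e_2·(-2) + e_3·(0) + e_4·(-1) = 0
Solving this homogeneous linear system for the smallest-integer solution (first nonzero entry positive) gives (1, -3, -2, 4).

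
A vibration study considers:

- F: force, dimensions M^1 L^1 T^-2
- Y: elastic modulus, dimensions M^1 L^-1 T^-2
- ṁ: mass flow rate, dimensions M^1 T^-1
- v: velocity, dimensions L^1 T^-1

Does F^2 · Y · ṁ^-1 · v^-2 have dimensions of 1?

no

Sum the exponent of each base dimension across the product:
  M: 2·[F]_M + [Y]_M − [ṁ]_M − 2·[v]_M = 2·(1) + (1) − (1) − 2·(0) = 2
  L: 2·[F]_L + [Y]_L − [ṁ]_L − 2·[v]_L = 2·(1) + (-1) − (0) − 2·(1) = -1
  T: 2·[F]_T + [Y]_T − [ṁ]_T − 2·[v]_T = 2·(-2) + (-2) − (-1) − 2·(-1) = -3
Net dimensions [M² L⁻¹ T⁻³] ≠ [1] — not dimensionless.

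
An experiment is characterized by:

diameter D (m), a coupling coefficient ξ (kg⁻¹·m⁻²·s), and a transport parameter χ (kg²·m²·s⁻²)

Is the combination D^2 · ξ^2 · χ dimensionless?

Sum the exponent of each base dimension across the product:
  M: 2·[D]_M + 2·[ξ]_M + [χ]_M = 2·(0) + 2·(-1) + (2) = 0
  L: 2·[D]_L + 2·[ξ]_L + [χ]_L = 2·(1) + 2·(-2) + (2) = 0
  T: 2·[D]_T + 2·[ξ]_T + [χ]_T = 2·(0) + 2·(1) + (-2) = 0
All base exponents vanish — dimensionless.

yes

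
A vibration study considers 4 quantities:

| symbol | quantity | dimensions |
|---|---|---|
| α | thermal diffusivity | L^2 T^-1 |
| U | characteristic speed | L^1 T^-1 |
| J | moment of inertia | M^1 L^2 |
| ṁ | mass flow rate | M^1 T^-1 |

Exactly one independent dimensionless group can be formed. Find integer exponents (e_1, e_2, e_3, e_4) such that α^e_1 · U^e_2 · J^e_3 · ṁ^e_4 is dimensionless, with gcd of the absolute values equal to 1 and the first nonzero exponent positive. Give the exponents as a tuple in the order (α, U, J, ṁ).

M: e_1·(0) + e_2·(0) + e_3·(1) + e_4·(1) = 0
L: e_1·(2) + e_2·(1) + e_3·(2) + e_4·(0) = 0
T: e_1·(-1) + e_2·(-1) + e_3·(0) + e_4·(-1) = 0
Solving this homogeneous linear system for the smallest-integer solution (first nonzero entry positive) gives (3, -4, -1, 1).

(3, -4, -1, 1)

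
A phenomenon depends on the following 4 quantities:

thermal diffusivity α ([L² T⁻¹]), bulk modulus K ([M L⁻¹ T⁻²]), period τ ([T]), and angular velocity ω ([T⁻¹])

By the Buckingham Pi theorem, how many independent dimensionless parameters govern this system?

There are 4 variables and 3 base dimensions (M, L, T).
The dimension matrix has rank 3.
Independent dimensionless groups: 4 − 3 = 1.

1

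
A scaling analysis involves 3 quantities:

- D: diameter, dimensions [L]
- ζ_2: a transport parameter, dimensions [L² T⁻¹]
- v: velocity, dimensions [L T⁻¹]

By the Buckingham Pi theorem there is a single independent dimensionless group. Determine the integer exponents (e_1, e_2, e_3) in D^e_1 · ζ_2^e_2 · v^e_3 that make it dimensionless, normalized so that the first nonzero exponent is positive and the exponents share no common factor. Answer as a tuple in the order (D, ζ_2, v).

(1, -1, 1)

L: e_1·(1) + e_2·(2) + e_3·(1) = 0
T: e_1·(0) + e_2·(-1) + e_3·(-1) = 0
Solving this homogeneous linear system for the smallest-integer solution (first nonzero entry positive) gives (1, -1, 1).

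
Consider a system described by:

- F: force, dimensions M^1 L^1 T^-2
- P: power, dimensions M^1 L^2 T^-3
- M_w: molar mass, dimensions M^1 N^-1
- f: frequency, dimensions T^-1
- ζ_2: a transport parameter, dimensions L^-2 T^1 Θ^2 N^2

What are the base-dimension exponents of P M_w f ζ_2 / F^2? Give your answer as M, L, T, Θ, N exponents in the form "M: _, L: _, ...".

M: 0, L: -2, T: 1, Θ: 2, N: 1

Collect each base-dimension exponent across the product:
  M: −2·(1) + (1) + (1) + (0) + (0) = 0
  L: −2·(1) + (2) + (0) + (0) + (-2) = -2
  T: −2·(-2) + (-3) + (0) + (-1) + (1) = 1
  Θ: −2·(0) + (0) + (0) + (0) + (2) = 2
  N: −2·(0) + (0) + (-1) + (0) + (2) = 1
So the dimensions are [L⁻² T Θ² N].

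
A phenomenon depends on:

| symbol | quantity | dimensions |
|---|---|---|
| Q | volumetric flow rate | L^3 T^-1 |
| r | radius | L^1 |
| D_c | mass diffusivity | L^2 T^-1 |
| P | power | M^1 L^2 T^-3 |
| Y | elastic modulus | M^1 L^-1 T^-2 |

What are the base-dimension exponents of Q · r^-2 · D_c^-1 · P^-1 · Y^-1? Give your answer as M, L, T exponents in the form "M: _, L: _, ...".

Collect each base-dimension exponent across the product:
  M: (0) − 2·(0) − (0) − (1) − (1) = -2
  L: (3) − 2·(1) − (2) − (2) − (-1) = -2
  T: (-1) − 2·(0) − (-1) − (-3) − (-2) = 5
So the dimensions are [M⁻² L⁻² T⁵].

M: -2, L: -2, T: 5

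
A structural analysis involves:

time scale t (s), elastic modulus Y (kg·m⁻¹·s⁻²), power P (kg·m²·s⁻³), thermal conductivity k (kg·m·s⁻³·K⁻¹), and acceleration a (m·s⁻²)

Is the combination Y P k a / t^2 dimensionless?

no

Sum the exponent of each base dimension across the product:
  M: −2·[t]_M + [Y]_M + [P]_M + [k]_M + [a]_M = −2·(0) + (1) + (1) + (1) + (0) = 3
  L: −2·[t]_L + [Y]_L + [P]_L + [k]_L + [a]_L = −2·(0) + (-1) + (2) + (1) + (1) = 3
  T: −2·[t]_T + [Y]_T + [P]_T + [k]_T + [a]_T = −2·(1) + (-2) + (-3) + (-3) + (-2) = -12
  Θ: −2·[t]_Θ + [Y]_Θ + [P]_Θ + [k]_Θ + [a]_Θ = −2·(0) + (0) + (0) + (-1) + (0) = -1
Net dimensions [M³ L³ T⁻¹² Θ⁻¹] ≠ [1] — not dimensionless.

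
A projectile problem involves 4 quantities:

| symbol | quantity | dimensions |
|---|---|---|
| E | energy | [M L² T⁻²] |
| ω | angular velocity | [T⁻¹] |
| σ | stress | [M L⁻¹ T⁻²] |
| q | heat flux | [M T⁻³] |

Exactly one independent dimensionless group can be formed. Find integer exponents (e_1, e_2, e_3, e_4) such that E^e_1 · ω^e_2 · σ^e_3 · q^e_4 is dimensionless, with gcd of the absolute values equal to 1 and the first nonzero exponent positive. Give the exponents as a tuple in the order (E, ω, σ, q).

(1, 3, 2, -3)

M: e_1·(1) + e_2·(0) + e_3·(1) + e_4·(1) = 0
L: e_1·(2) + e_2·(0) + e_3·(-1) + e_4·(0) = 0
T: e_1·(-2) + e_2·(-1) + e_3·(-2) + e_4·(-3) = 0
Solving this homogeneous linear system for the smallest-integer solution (first nonzero entry positive) gives (1, 3, 2, -3).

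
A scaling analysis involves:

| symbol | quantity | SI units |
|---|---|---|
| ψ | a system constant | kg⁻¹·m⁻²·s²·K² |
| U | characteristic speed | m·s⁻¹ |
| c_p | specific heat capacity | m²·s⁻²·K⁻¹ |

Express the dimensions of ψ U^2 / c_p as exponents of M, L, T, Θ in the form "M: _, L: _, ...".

M: -1, L: -2, T: 2, Θ: 3

Collect each base-dimension exponent across the product:
  M: (-1) + 2·(0) − (0) = -1
  L: (-2) + 2·(1) − (2) = -2
  T: (2) + 2·(-1) − (-2) = 2
  Θ: (2) + 2·(0) − (-1) = 3
So the dimensions are [M⁻¹ L⁻² T² Θ³].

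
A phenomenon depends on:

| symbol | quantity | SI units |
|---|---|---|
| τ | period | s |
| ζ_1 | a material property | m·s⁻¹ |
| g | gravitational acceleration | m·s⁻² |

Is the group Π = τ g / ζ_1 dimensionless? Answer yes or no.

Sum the exponent of each base dimension across the product:
  L: [τ]_L − [ζ_1]_L + [g]_L = (0) − (1) + (1) = 0
  T: [τ]_T − [ζ_1]_T + [g]_T = (1) − (-1) + (-2) = 0
All base exponents vanish — dimensionless.

yes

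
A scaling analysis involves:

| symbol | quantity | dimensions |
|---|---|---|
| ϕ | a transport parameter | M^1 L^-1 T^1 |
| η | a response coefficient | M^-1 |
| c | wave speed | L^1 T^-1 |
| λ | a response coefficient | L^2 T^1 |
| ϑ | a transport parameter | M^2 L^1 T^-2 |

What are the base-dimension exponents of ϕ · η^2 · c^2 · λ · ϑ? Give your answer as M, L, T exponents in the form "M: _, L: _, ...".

Collect each base-dimension exponent across the product:
  M: (1) + 2·(-1) + 2·(0) + (0) + (2) = 1
  L: (-1) + 2·(0) + 2·(1) + (2) + (1) = 4
  T: (1) + 2·(0) + 2·(-1) + (1) + (-2) = -2
So the dimensions are [M L⁴ T⁻²].

M: 1, L: 4, T: -2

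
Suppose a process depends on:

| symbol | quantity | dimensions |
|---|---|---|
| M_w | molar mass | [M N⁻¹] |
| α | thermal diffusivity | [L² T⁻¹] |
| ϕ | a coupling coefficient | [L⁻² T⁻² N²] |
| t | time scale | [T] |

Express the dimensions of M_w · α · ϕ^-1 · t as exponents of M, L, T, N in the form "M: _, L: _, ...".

Collect each base-dimension exponent across the product:
  M: (1) + (0) − (0) + (0) = 1
  L: (0) + (2) − (-2) + (0) = 4
  T: (0) + (-1) − (-2) + (1) = 2
  N: (-1) + (0) − (2) + (0) = -3
So the dimensions are [M L⁴ T² N⁻³].

M: 1, L: 4, T: 2, N: -3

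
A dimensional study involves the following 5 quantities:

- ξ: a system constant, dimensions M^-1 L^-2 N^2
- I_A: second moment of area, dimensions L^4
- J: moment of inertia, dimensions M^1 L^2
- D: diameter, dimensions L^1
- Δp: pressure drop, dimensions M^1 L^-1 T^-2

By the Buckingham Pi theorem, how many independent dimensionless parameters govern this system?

1

There are 5 variables and 4 base dimensions (M, L, T, N).
The dimension matrix has rank 4.
Independent dimensionless groups: 5 − 4 = 1.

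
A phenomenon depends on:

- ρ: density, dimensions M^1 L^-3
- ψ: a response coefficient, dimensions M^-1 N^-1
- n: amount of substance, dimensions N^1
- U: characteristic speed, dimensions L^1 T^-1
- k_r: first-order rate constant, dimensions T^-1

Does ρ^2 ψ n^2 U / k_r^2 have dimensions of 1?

Sum the exponent of each base dimension across the product:
  M: 2·[ρ]_M + [ψ]_M + 2·[n]_M + [U]_M − 2·[k_r]_M = 2·(1) + (-1) + 2·(0) + (0) − 2·(0) = 1
  L: 2·[ρ]_L + [ψ]_L + 2·[n]_L + [U]_L − 2·[k_r]_L = 2·(-3) + (0) + 2·(0) + (1) − 2·(0) = -5
  T: 2·[ρ]_T + [ψ]_T + 2·[n]_T + [U]_T − 2·[k_r]_T = 2·(0) + (0) + 2·(0) + (-1) − 2·(-1) = 1
  N: 2·[ρ]_N + [ψ]_N + 2·[n]_N + [U]_N − 2·[k_r]_N = 2·(0) + (-1) + 2·(1) + (0) − 2·(0) = 1
Net dimensions [M L⁻⁵ T N] ≠ [1] — not dimensionless.

no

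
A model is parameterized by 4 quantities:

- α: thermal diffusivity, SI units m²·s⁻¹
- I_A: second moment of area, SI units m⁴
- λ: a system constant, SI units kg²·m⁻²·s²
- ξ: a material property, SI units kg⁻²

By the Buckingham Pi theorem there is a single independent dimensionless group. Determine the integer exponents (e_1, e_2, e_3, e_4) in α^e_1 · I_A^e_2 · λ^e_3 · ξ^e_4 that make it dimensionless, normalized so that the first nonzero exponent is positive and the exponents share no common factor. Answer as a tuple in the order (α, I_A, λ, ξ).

M: e_1·(0) + e_2·(0) + e_3·(2) + e_4·(-2) = 0
L: e_1·(2) + e_2·(4) + e_3·(-2) + e_4·(0) = 0
T: e_1·(-1) + e_2·(0) + e_3·(2) + e_4·(0) = 0
Solving this homogeneous linear system for the smallest-integer solution (first nonzero entry positive) gives (4, -1, 2, 2).

(4, -1, 2, 2)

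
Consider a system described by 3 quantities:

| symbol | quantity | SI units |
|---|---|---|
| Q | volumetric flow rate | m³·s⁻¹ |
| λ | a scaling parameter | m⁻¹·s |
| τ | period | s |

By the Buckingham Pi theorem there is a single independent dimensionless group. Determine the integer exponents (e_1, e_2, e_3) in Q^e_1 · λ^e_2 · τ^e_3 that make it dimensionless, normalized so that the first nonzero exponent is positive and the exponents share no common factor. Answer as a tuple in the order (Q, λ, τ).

(1, 3, -2)

L: e_1·(3) + e_2·(-1) + e_3·(0) = 0
T: e_1·(-1) + e_2·(1) + e_3·(1) = 0
Solving this homogeneous linear system for the smallest-integer solution (first nonzero entry positive) gives (1, 3, -2).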